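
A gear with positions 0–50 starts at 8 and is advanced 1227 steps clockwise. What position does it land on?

11

Dividing 1227 by 51 gives quotient 24 and remainder 3.
(8 + 3) mod 51 = 11.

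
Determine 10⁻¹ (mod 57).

10·40 = 400 = 7·57 + 1, so 10⁻¹ ≡ 40 (mod 57).

40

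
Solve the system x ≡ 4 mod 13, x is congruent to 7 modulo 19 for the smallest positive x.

x ≡ 4 (mod 13) gives x ∈ {4, 17, 30, 43, 56, 69, 82, 95, …}.
The first of these with x mod 19 = 7 is 121.

121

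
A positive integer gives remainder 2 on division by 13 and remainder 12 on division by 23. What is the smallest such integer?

288

Since 23·4 ≡ 1 (mod 13), take x = 12 + 23·((2−12)·4 mod 13) = 12 + 23·12 = 288.
Check: 288 mod 13 = 2, 288 mod 23 = 12.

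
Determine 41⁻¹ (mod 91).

91 = 2·41 + 9
41 = 4·9 + 5
9 = 1·5 + 4
5 = 1·4 + 1
4 = 4·1 + 0
Back-substituting gives 41·20 ≡ 1 (mod 91).

20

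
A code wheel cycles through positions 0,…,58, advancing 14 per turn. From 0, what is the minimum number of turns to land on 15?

The inverse of 14 mod 59 is 38 (since 14·38 = 532 ≡ 1).
So x ≡ 38·15 = 570 ≡ 39 (mod 59).
Check: 14·39 = 546 = 9·59 + 15.

39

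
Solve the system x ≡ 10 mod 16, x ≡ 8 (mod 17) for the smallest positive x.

42

x ≡ 10 (mod 16) gives x ∈ {10, 26, 42}.
The first of these with x mod 17 = 8 is 42.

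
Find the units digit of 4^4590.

Powers of 4 mod 10 repeat with period 2: 4, 6.
4590 leaves remainder 0 on division by 2, so 4^4590 ends in 6.

6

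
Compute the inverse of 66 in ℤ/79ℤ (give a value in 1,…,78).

6

79 = 1·66 + 13
66 = 5·13 + 1
13 = 13·1 + 0
Back-substituting gives 66·6 ≡ 1 (mod 79).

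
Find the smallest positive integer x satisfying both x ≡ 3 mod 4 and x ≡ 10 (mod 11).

43

x ≡ 3 (mod 4) gives x ∈ {3, 7, 11, 15, 19, 23, 27, 31, …}.
The first of these with x mod 11 = 10 is 43.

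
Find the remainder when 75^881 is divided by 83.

23

By repeated squaring mod 83: 75^1≡75, 75^2≡64, 75^4≡29, 75^8≡11, 75^16≡38, 75^32≡33, 75^64≡10, 75^128≡17, 75^256≡40, 75^512≡23.
881 = 1 + 16 + 32 + 64 + 256 + 512, so 75^881 ≡ 75·38·33·10·40·23 ≡ 23 (mod 83).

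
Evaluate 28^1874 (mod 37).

7

By repeated squaring mod 37: 28^1≡28, 28^2≡7, 28^4≡12, 28^8≡33, 28^16≡16, 28^32≡34, 28^64≡9, 28^128≡7, 28^256≡12, 28^512≡33, 28^1024≡16.
Since 1874 = 2 + 16 + 64 + 256 + 512 + 1024 in binary, 28^1874 ≡ 7·16·9·12·33·16 ≡ 7 (mod 37).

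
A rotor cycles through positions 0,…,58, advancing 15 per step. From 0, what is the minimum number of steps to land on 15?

1

15⁻¹ ≡ 4 (mod 59) because 15·4 = 60 = 1·59 + 1.
Multiplying both sides by 4: x ≡ 4·15 = 60 ≡ 1 (mod 59).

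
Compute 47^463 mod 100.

Square-and-reduce mod 100: 47^1≡47, 47^2≡9, 47^4≡81, 47^8≡61, 47^16≡21, 47^32≡41, 47^64≡81, 47^128≡61, 47^256≡21.
463 = 1 + 2 + 4 + 8 + 64 + 128 + 256, so 47^463 ≡ 47·9·81·61·81·61·21 ≡ 23 (mod 100).

23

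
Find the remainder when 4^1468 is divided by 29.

20

By repeated squaring mod 29: 4^1≡4, 4^2≡16, 4^4≡24, 4^8≡25, 4^16≡16, 4^32≡24, 4^64≡25, 4^128≡16, 4^256≡24, 4^512≡25, 4^1024≡16.
Since 1468 = 4 + 8 + 16 + 32 + 128 + 256 + 1024 in binary, 4^1468 ≡ 24·25·16·24·16·24·16 ≡ 20 (mod 29).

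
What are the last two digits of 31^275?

51

Successive squares of 31 mod 100: 31^1≡31, 31^2≡61, 31^4≡21, 31^8≡41, 31^16≡81, 31^32≡61, 31^64≡21, 31^128≡41, 31^256≡81.
275 = 1 + 2 + 16 + 256, so 31^275 ≡ 31·61·81·81 ≡ 51 (mod 100).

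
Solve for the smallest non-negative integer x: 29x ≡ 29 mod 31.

1

The inverse of 29 mod 31 is 15 (since 29·15 = 435 ≡ 1).
Multiplying both sides by 15: x ≡ 15·29 = 435 ≡ 1 (mod 31).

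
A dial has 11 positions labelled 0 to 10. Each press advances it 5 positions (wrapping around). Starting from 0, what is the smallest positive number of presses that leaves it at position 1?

5·9 = 45 = 4·11 + 1, so 5⁻¹ ≡ 9 (mod 11).

9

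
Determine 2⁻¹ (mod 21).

11

21 = 10·2 + 1
2 = 2·1 + 0
Back-substituting gives 2·11 ≡ 1 (mod 21).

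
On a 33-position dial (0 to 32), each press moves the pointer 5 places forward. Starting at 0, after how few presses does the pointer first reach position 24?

5⁻¹ ≡ 20 (mod 33) because 5·20 = 100 = 3·33 + 1.
So x ≡ 20·24 = 480 ≡ 18 (mod 33).

18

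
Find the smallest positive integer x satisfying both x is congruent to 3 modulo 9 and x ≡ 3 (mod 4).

3

x ≡ 3 (mod 4) gives x ∈ {3}.
The first of these with x mod 9 = 3 is 3.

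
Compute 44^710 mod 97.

By repeated squaring mod 97: 44^1≡44, 44^2≡93, 44^4≡16, 44^8≡62, 44^16≡61, 44^32≡35, 44^64≡61, 44^128≡35, 44^256≡61, 44^512≡35.
710 = 2 + 4 + 64 + 128 + 512, so 44^710 ≡ 93·16·61·35·35 ≡ 88 (mod 97).

88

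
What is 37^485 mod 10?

7

The units digit of 37^n cycles with period 4: 7, 9, 3, 1, …
485 leaves remainder 1 on division by 4, so 37^485 ends in 7.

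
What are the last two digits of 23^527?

47

By repeated squaring mod 100: 23^1≡23, 23^2≡29, 23^4≡41, 23^8≡81, 23^16≡61, 23^32≡21, 23^64≡41, 23^128≡81, 23^256≡61, 23^512≡21.
Since 527 = 1 + 2 + 4 + 8 + 512 in binary, 23^527 ≡ 23·29·41·81·21 ≡ 47 (mod 100).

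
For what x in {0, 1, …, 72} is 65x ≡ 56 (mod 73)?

66

65⁻¹ ≡ 9 (mod 73) because 65·9 = 585 = 8·73 + 1.
So x ≡ 9·56 = 504 ≡ 66 (mod 73).
Check: 65·66 = 4290 = 58·73 + 56.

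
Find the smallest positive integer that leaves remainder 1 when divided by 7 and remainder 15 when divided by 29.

Since 29·1 ≡ 1 (mod 7), take x = 15 + 29·((1−15)·1 mod 7) = 15 + 29·0 = 15.
Check: 15 mod 7 = 1, 15 mod 29 = 15.

15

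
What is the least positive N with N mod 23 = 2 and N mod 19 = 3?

x ≡ 3 (mod 19) gives x ∈ {3, 22, 41, 60, 79, 98, 117}.
The first of these with x mod 23 = 2 is 117.

117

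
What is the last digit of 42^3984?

Powers of 2 mod 10 repeat with period 4: 2, 4, 8, 6.
3984 mod 4 = 0, so the last digit matches 2^4 = 6.

6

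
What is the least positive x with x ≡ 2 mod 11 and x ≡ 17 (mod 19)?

112

x ≡ 2 (mod 11) gives x ∈ {2, 13, 24, 35, 46, 57, 68, 79, …}.
The first of these with x mod 19 = 17 is 112.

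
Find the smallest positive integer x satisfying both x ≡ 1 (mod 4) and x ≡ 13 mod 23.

Since 23·3 ≡ 1 (mod 4), take x = 13 + 23·((1−13)·3 mod 4) = 13 + 23·0 = 13.
Check: 13 mod 4 = 1, 13 mod 23 = 13.

13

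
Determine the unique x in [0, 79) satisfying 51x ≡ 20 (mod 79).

51⁻¹ ≡ 31 (mod 79) because 51·31 = 1581 = 20·79 + 1.
Multiplying both sides by 31: x ≡ 31·20 = 620 ≡ 67 (mod 79).

67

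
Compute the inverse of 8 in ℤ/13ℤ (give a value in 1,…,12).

13 = 1·8 + 5
8 = 1·5 + 3
5 = 1·3 + 2
3 = 1·2 + 1
2 = 2·1 + 0
Back-substituting gives 8·5 ≡ 1 (mod 13).

5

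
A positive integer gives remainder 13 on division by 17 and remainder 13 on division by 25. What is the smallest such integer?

x ≡ 13 (mod 17) gives x ∈ {13}.
The first of these with x mod 25 = 13 is 13.

13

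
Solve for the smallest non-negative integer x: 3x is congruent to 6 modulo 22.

2

The inverse of 3 mod 22 is 15 (since 3·15 = 45 ≡ 1).
Multiplying both sides by 15: x ≡ 15·6 = 90 ≡ 2 (mod 22).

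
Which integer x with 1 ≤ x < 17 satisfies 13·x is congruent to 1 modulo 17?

13·4 = 52 = 3·17 + 1, so 13⁻¹ ≡ 4 (mod 17).

4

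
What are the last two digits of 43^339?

07

Square-and-reduce mod 100: 43^1≡43, 43^2≡49, 43^4≡1, 43^8≡1, 43^16≡1, 43^32≡1, 43^64≡1, 43^128≡1, 43^256≡1.
Since 339 = 1 + 2 + 16 + 64 + 256 in binary, 43^339 ≡ 43·49·1·1·1 ≡ 7 (mod 100).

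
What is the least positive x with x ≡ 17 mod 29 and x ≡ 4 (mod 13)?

x ≡ 4 (mod 13) gives x ∈ {4, 17}.
The first of these with x mod 29 = 17 is 17.

17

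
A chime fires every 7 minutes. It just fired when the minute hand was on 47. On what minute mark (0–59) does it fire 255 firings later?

255·7 = 1785.
1785 mod 60 = 45 (since 29·60 = 1740).
(47 + 45) mod 60 = 32.

32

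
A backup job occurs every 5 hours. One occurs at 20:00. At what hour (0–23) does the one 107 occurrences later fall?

107·5 = 535.
535 − 22·24 = 7, so 535 ≡ 7 (mod 24).
(20 + 7) mod 24 = 3.

3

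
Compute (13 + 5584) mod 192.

Dividing 5584 by 192 gives quotient 29 and remainder 16.
(13 + 16) mod 192 = 29.

29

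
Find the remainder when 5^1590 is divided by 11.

Square-and-reduce mod 11: 5^1≡5, 5^2≡3, 5^4≡9, 5^8≡4, 5^16≡5, 5^32≡3, 5^64≡9, 5^128≡4, 5^256≡5, 5^512≡3, 5^1024≡9.
Since 1590 = 2 + 4 + 16 + 32 + 512 + 1024 in binary, 5^1590 ≡ 3·9·5·3·3·9 ≡ 1 (mod 11).

1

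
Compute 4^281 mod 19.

16

By repeated squaring mod 19: 4^1≡4, 4^2≡16, 4^4≡9, 4^8≡5, 4^16≡6, 4^32≡17, 4^64≡4, 4^128≡16, 4^256≡9.
Since 281 = 1 + 8 + 16 + 256 in binary, 4^281 ≡ 4·5·6·9 ≡ 16 (mod 19).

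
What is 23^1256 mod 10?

1

Powers of 3 mod 10 repeat with period 4: 3, 9, 7, 1.
1256 mod 4 = 0, so the last digit matches 3^4 = 1.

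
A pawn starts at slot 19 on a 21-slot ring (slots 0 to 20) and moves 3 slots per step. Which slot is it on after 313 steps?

13

313·3 = 939.
939 mod 21 = 15 (since 44·21 = 924).
(19 + 15) mod 21 = 13.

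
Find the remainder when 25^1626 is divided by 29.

By repeated squaring mod 29: 25^1≡25, 25^2≡16, 25^4≡24, 25^8≡25, 25^16≡16, 25^32≡24, 25^64≡25, 25^128≡16, 25^256≡24, 25^512≡25, 25^1024≡16.
1626 = 2 + 8 + 16 + 64 + 512 + 1024, so 25^1626 ≡ 16·25·16·25·25·16 ≡ 16 (mod 29).

16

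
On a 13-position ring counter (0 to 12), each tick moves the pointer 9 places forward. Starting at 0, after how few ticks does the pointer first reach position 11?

7

9⁻¹ ≡ 3 (mod 13) because 9·3 = 27 = 2·13 + 1.
So x ≡ 3·11 = 33 ≡ 7 (mod 13).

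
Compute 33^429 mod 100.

53

By repeated squaring mod 100: 33^1≡33, 33^2≡89, 33^4≡21, 33^8≡41, 33^16≡81, 33^32≡61, 33^64≡21, 33^128≡41, 33^256≡81.
429 = 1 + 4 + 8 + 32 + 128 + 256, so 33^429 ≡ 33·21·41·61·41·81 ≡ 53 (mod 100).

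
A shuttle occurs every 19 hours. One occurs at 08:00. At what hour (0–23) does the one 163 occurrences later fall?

163·19 = 3097.
3097 = 129·24 + 1, so 3097 mod 24 = 1.
(8 + 1) mod 24 = 9.

9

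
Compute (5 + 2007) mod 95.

Dividing 2007 by 95 gives quotient 21 and remainder 12.
(5 + 12) mod 95 = 17.

17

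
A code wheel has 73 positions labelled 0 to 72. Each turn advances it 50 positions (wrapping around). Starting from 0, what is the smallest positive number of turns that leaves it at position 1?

19

73 = 1·50 + 23
50 = 2·23 + 4
23 = 5·4 + 3
4 = 1·3 + 1
3 = 3·1 + 0
Back-substituting gives 50·19 ≡ 1 (mod 73).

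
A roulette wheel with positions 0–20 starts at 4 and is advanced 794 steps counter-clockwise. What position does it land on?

8

794 mod 21 = 17 (since 37·21 = 777).
(4 − 17) mod 21 = 8.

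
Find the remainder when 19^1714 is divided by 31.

Square-and-reduce mod 31: 19^1≡19, 19^2≡20, 19^4≡28, 19^8≡9, 19^16≡19, 19^32≡20, 19^64≡28, 19^128≡9, 19^256≡19, 19^512≡20, 19^1024≡28.
1714 = 2 + 16 + 32 + 128 + 512 + 1024, so 19^1714 ≡ 20·19·20·9·20·28 ≡ 28 (mod 31).

28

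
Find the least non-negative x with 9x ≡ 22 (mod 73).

43

9⁻¹ ≡ 65 (mod 73) because 9·65 = 585 = 8·73 + 1.
Multiplying both sides by 65: x ≡ 65·22 = 1430 ≡ 43 (mod 73).
Check: 9·43 = 387 = 5·73 + 22.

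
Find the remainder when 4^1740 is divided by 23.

By repeated squaring mod 23: 4^1≡4, 4^2≡16, 4^4≡3, 4^8≡9, 4^16≡12, 4^32≡6, 4^64≡13, 4^128≡8, 4^256≡18, 4^512≡2, 4^1024≡4.
1740 = 4 + 8 + 64 + 128 + 512 + 1024, so 4^1740 ≡ 3·9·13·8·2·4 ≡ 16 (mod 23).

16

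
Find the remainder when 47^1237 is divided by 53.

Successive squares of 47 mod 53: 47^1≡47, 47^2≡36, 47^4≡24, 47^8≡46, 47^16≡49, 47^32≡16, 47^64≡44, 47^128≡28, 47^256≡42, 47^512≡15, 47^1024≡13.
Since 1237 = 1 + 4 + 16 + 64 + 128 + 1024 in binary, 47^1237 ≡ 47·24·49·44·28·13 ≡ 36 (mod 53).

36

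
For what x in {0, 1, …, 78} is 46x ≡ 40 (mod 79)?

The inverse of 46 mod 79 is 67 (since 46·67 = 3082 ≡ 1).
Multiplying both sides by 67: x ≡ 67·40 = 2680 ≡ 73 (mod 79).

73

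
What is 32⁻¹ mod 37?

37 = 1·32 + 5
32 = 6·5 + 2
5 = 2·2 + 1
2 = 2·1 + 0
Back-substituting gives 32·22 ≡ 1 (mod 37).

22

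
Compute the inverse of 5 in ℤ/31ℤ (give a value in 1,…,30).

5·25 = 125 = 4·31 + 1, so 5⁻¹ ≡ 25 (mod 31).

25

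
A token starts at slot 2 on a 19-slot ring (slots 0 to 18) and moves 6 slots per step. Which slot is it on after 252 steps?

13

252·6 = 1512.
Dividing 1512 by 19 gives quotient 79 and remainder 11.
(2 + 11) mod 19 = 13.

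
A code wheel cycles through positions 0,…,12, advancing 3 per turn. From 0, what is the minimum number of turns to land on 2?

The inverse of 3 mod 13 is 9 (since 3·9 = 27 ≡ 1).
Multiplying both sides by 9: x ≡ 9·2 = 18 ≡ 5 (mod 13).

5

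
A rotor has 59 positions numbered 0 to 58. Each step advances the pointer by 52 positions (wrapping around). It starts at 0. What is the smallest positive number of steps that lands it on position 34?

12

The inverse of 52 mod 59 is 42 (since 52·42 = 2184 ≡ 1).
So x ≡ 42·34 = 1428 ≡ 12 (mod 59).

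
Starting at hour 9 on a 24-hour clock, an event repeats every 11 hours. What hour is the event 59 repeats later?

10

59·11 = 649.
649 − 27·24 = 1, so 649 ≡ 1 (mod 24).
(9 + 1) mod 24 = 10.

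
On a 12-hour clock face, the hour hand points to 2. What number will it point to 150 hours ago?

8

150 − 12·12 = 6, so 150 ≡ 6 (mod 12).
2 − 6 → 8 on a 12-hour dial.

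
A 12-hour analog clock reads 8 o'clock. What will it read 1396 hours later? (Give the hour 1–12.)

12

1396 = 116·12 + 4, so 1396 mod 12 = 4.
8 + 4 → 12 on a 12-hour dial.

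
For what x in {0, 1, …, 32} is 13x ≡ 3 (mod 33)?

The inverse of 13 mod 33 is 28 (since 13·28 = 364 ≡ 1).
So x ≡ 28·3 = 84 ≡ 18 (mod 33).
Check: 13·18 = 234 = 7·33 + 3.

18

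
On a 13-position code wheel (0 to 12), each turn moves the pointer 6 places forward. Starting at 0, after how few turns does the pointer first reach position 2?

9

The inverse of 6 mod 13 is 11 (since 6·11 = 66 ≡ 1).
Multiplying both sides by 11: x ≡ 11·2 = 22 ≡ 9 (mod 13).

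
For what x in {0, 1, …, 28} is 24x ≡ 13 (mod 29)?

The inverse of 24 mod 29 is 23 (since 24·23 = 552 ≡ 1).
So x ≡ 23·13 = 299 ≡ 9 (mod 29).
Check: 24·9 = 216 = 7·29 + 13.

9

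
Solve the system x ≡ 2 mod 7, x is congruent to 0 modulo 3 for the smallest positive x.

x ≡ 0 (mod 3) gives x ∈ {0, 3, 6, 9}.
The first of these with x mod 7 = 2 is 9.

9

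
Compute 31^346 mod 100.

81

By repeated squaring mod 100: 31^1≡31, 31^2≡61, 31^4≡21, 31^8≡41, 31^16≡81, 31^32≡61, 31^64≡21, 31^128≡41, 31^256≡81.
346 = 2 + 8 + 16 + 64 + 256, so 31^346 ≡ 61·41·81·21·81 ≡ 81 (mod 100).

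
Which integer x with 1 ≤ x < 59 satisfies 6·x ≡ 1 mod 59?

59 = 9·6 + 5
6 = 1·5 + 1
5 = 5·1 + 0
Back-substituting gives 6·10 ≡ 1 (mod 59).

10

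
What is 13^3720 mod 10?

1

Powers of 3 mod 10 repeat with period 4: 3, 9, 7, 1.
3720 leaves remainder 0 on division by 4, so 13^3720 ends in 1.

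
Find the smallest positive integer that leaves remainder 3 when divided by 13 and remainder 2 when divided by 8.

x ≡ 2 (mod 8) gives x ∈ {2, 10, 18, 26, 34, 42}.
The first of these with x mod 13 = 3 is 42.

42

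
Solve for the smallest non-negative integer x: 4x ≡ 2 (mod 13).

The inverse of 4 mod 13 is 10 (since 4·10 = 40 ≡ 1).
So x ≡ 10·2 = 20 ≡ 7 (mod 13).

7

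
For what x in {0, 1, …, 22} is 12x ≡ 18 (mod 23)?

13

The inverse of 12 mod 23 is 2 (since 12·2 = 24 ≡ 1).
Multiplying both sides by 2: x ≡ 2·18 = 36 ≡ 13 (mod 23).
Check: 12·13 = 156 = 6·23 + 18.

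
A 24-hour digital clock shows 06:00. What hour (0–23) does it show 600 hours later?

600 − 25·24 = 0, so 600 ≡ 0 (mod 24).
(6 + 0) mod 24 = 6.

6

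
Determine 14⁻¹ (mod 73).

73 = 5·14 + 3
14 = 4·3 + 2
3 = 1·2 + 1
2 = 2·1 + 0
Back-substituting gives 14·47 ≡ 1 (mod 73).

47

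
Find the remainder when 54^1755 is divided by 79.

By repeated squaring mod 79: 54^1≡54, 54^2≡72, 54^4≡49, 54^8≡31, 54^16≡13, 54^32≡11, 54^64≡42, 54^128≡26, 54^256≡44, 54^512≡40, 54^1024≡20.
1755 = 1 + 2 + 8 + 16 + 64 + 128 + 512 + 1024, so 54^1755 ≡ 54·72·31·13·42·26·40·20 ≡ 78 (mod 79).

78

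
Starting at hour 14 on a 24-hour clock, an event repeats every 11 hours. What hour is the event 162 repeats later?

162·11 = 1782.
Dividing 1782 by 24 gives quotient 74 and remainder 6.
(14 + 6) mod 24 = 20.

20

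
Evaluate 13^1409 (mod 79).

72

By repeated squaring mod 79: 13^1≡13, 13^2≡11, 13^4≡42, 13^8≡26, 13^16≡44, 13^32≡40, 13^64≡20, 13^128≡5, 13^256≡25, 13^512≡72, 13^1024≡49.
Since 1409 = 1 + 128 + 256 + 1024 in binary, 13^1409 ≡ 13·5·25·49 ≡ 72 (mod 79).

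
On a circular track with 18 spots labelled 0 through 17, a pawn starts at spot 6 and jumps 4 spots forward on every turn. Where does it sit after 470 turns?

14

470·4 = 1880.
1880 = 104·18 + 8, so 1880 mod 18 = 8.
(6 + 8) mod 18 = 14.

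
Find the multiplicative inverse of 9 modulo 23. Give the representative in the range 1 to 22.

18

23 = 2·9 + 5
9 = 1·5 + 4
5 = 1·4 + 1
4 = 4·1 + 0
Back-substituting gives 9·18 ≡ 1 (mod 23).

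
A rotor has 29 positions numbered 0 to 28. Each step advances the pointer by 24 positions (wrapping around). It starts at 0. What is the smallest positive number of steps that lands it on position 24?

1

The inverse of 24 mod 29 is 23 (since 24·23 = 552 ≡ 1).
Multiplying both sides by 23: x ≡ 23·24 = 552 ≡ 1 (mod 29).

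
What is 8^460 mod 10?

Powers of 8 mod 10 repeat with period 4: 8, 4, 2, 6.
460 mod 4 = 0, so the last digit matches 8^4 = 6.

6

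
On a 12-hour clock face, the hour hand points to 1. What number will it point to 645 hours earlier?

4

Dividing 645 by 12 gives quotient 53 and remainder 9.
1 − 9 → 4 on a 12-hour dial.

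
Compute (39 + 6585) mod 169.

33

Dividing 6585 by 169 gives quotient 38 and remainder 163.
(39 + 163) mod 169 = 33.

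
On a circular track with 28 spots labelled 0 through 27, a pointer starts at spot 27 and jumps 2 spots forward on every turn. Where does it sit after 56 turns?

27

56·2 = 112.
112 = 4·28 + 0, so 112 mod 28 = 0.
(27 + 0) mod 28 = 27.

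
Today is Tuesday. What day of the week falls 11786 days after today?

11786 mod 7 = 5 (since 1683·7 = 11781).
Tuesday + 5 days → Sunday.

Sunday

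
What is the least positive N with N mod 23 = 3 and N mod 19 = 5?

x ≡ 5 (mod 19) gives x ∈ {5, 24, 43, 62, 81, 100, 119, 138, …}.
The first of these with x mod 23 = 3 is 233.

233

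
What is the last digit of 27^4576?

1

Powers of 7 mod 10 repeat with period 4: 7, 9, 3, 1.
4576 mod 4 = 0, so the last digit matches 7^4 = 1.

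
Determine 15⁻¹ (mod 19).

14

19 = 1·15 + 4
15 = 3·4 + 3
4 = 1·3 + 1
3 = 3·1 + 0
Back-substituting gives 15·14 ≡ 1 (mod 19).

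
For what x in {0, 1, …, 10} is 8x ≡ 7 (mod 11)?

5

8⁻¹ ≡ 7 (mod 11) because 8·7 = 56 = 5·11 + 1.
So x ≡ 7·7 = 49 ≡ 5 (mod 11).
Check: 8·5 = 40 = 3·11 + 7.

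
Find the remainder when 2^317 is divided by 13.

6

Square-and-reduce mod 13: 2^1≡2, 2^2≡4, 2^4≡3, 2^8≡9, 2^16≡3, 2^32≡9, 2^64≡3, 2^128≡9, 2^256≡3.
Since 317 = 1 + 4 + 8 + 16 + 32 + 256 in binary, 2^317 ≡ 2·3·9·3·9·3 ≡ 6 (mod 13).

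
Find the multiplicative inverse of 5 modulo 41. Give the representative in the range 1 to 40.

41 = 8·5 + 1
5 = 5·1 + 0
Back-substituting gives 5·33 ≡ 1 (mod 41).

33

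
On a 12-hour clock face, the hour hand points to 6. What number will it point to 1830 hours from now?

12

1830 = 152·12 + 6, so 1830 mod 12 = 6.
6 + 6 → 12 on a 12-hour dial.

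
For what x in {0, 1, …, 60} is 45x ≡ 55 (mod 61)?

8

The inverse of 45 mod 61 is 19 (since 45·19 = 855 ≡ 1).
So x ≡ 19·55 = 1045 ≡ 8 (mod 61).
Check: 45·8 = 360 = 5·61 + 55.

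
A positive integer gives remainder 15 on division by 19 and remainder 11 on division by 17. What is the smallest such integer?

Since 17·9 ≡ 1 (mod 19), take x = 11 + 17·((15−11)·9 mod 19) = 11 + 17·17 = 300.
Check: 300 mod 19 = 15, 300 mod 17 = 11.

300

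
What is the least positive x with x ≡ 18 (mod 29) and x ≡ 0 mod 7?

Since 7·25 ≡ 1 (mod 29), take x = 0 + 7·((18−0)·25 mod 29) = 0 + 7·15 = 105.
Check: 105 mod 29 = 18, 105 mod 7 = 0.

105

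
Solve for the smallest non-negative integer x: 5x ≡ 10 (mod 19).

2

5⁻¹ ≡ 4 (mod 19) because 5·4 = 20 = 1·19 + 1.
So x ≡ 4·10 = 40 ≡ 2 (mod 19).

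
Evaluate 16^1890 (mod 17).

Square-and-reduce mod 17: 16^1≡16, 16^2≡1, 16^4≡1, 16^8≡1, 16^16≡1, 16^32≡1, 16^64≡1, 16^128≡1, 16^256≡1, 16^512≡1, 16^1024≡1.
1890 = 2 + 32 + 64 + 256 + 512 + 1024, so 16^1890 ≡ 1·1·1·1·1·1 ≡ 1 (mod 17).

1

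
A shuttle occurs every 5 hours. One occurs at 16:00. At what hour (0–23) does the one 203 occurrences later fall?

23

203·5 = 1015.
1015 = 42·24 + 7, so 1015 mod 24 = 7.
(16 + 7) mod 24 = 23.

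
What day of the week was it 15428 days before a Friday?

Friday

15428 = 2204·7 + 0, so 15428 mod 7 = 0.
Friday − 0 days → Friday.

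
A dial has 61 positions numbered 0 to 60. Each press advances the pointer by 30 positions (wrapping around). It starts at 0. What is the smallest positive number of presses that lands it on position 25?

11

The inverse of 30 mod 61 is 59 (since 30·59 = 1770 ≡ 1).
Multiplying both sides by 59: x ≡ 59·25 = 1475 ≡ 11 (mod 61).
Check: 30·11 = 330 = 5·61 + 25.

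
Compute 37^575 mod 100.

93

By repeated squaring mod 100: 37^1≡37, 37^2≡69, 37^4≡61, 37^8≡21, 37^16≡41, 37^32≡81, 37^64≡61, 37^128≡21, 37^256≡41, 37^512≡81.
575 = 1 + 2 + 4 + 8 + 16 + 32 + 512, so 37^575 ≡ 37·69·61·21·41·81·81 ≡ 93 (mod 100).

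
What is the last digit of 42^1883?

Powers of 2 mod 10 repeat with period 4: 2, 4, 8, 6.
1883 leaves remainder 3 on division by 4, so 42^1883 ends in 8.

8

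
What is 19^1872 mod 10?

1

Last digits of 9^n: 9, 1 (period 2).
1872 leaves remainder 0 on division by 2, so 19^1872 ends in 1.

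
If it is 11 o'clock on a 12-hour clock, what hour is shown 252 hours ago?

Dividing 252 by 12 gives quotient 21 and remainder 0.
11 − 0 → 11 on a 12-hour dial.

11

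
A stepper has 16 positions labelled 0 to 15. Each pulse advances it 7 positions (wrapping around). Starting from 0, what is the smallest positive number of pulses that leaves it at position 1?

7

16 = 2·7 + 2
7 = 3·2 + 1
2 = 2·1 + 0
Back-substituting gives 7·7 ≡ 1 (mod 16).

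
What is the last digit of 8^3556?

6

Last digits of 8^n: 8, 4, 2, 6 (period 4).
3556 mod 4 = 0, so the last digit matches 8^4 = 6.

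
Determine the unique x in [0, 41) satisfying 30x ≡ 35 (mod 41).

8

The inverse of 30 mod 41 is 26 (since 30·26 = 780 ≡ 1).
Multiplying both sides by 26: x ≡ 26·35 = 910 ≡ 8 (mod 41).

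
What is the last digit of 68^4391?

2

Last digits of 8^n: 8, 4, 2, 6 (period 4).
4391 leaves remainder 3 on division by 4, so 68^4391 ends in 2.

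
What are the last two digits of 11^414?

41

By repeated squaring mod 100: 11^1≡11, 11^2≡21, 11^4≡41, 11^8≡81, 11^16≡61, 11^32≡21, 11^64≡41, 11^128≡81, 11^256≡61.
Since 414 = 2 + 4 + 8 + 16 + 128 + 256 in binary, 11^414 ≡ 21·41·81·61·81·61 ≡ 41 (mod 100).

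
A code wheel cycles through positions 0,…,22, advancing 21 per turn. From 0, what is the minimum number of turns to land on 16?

21⁻¹ ≡ 11 (mod 23) because 21·11 = 231 = 10·23 + 1.
So x ≡ 11·16 = 176 ≡ 15 (mod 23).

15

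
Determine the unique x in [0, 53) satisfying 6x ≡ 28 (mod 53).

40

6⁻¹ ≡ 9 (mod 53) because 6·9 = 54 = 1·53 + 1.
Multiplying both sides by 9: x ≡ 9·28 = 252 ≡ 40 (mod 53).
Check: 6·40 = 240 = 4·53 + 28.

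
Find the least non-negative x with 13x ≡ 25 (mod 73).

30

The inverse of 13 mod 73 is 45 (since 13·45 = 585 ≡ 1).
Multiplying both sides by 45: x ≡ 45·25 = 1125 ≡ 30 (mod 73).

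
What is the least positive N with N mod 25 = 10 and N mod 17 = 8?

110

x ≡ 8 (mod 17) gives x ∈ {8, 25, 42, 59, 76, 93, 110}.
The first of these with x mod 25 = 10 is 110.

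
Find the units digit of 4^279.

The units digit of 4^n cycles with period 2: 4, 6, …
279 leaves remainder 1 on division by 2, so 4^279 ends in 4.

4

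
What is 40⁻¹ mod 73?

42

73 = 1·40 + 33
40 = 1·33 + 7
33 = 4·7 + 5
7 = 1·5 + 2
5 = 2·2 + 1
2 = 2·1 + 0
Back-substituting gives 40·42 ≡ 1 (mod 73).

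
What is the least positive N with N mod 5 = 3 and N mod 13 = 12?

Since 13·2 ≡ 1 (mod 5), take x = 12 + 13·((3−12)·2 mod 5) = 12 + 13·2 = 38.
Check: 38 mod 5 = 3, 38 mod 13 = 12.

38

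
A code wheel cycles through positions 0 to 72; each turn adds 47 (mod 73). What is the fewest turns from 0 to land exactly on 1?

14

73 = 1·47 + 26
47 = 1·26 + 21
26 = 1·21 + 5
21 = 4·5 + 1
5 = 5·1 + 0
Back-substituting gives 47·14 ≡ 1 (mod 73).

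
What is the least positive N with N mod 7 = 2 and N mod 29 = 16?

16

x ≡ 2 (mod 7) gives x ∈ {2, 9, 16}.
The first of these with x mod 29 = 16 is 16.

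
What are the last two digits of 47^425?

07

By repeated squaring mod 100: 47^1≡47, 47^2≡9, 47^4≡81, 47^8≡61, 47^16≡21, 47^32≡41, 47^64≡81, 47^128≡61, 47^256≡21.
Since 425 = 1 + 8 + 32 + 128 + 256 in binary, 47^425 ≡ 47·61·41·61·21 ≡ 7 (mod 100).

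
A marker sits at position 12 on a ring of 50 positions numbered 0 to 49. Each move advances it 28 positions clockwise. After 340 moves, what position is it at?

340·28 = 9520.
9520 − 190·50 = 20, so 9520 ≡ 20 (mod 50).
(12 + 20) mod 50 = 32.

32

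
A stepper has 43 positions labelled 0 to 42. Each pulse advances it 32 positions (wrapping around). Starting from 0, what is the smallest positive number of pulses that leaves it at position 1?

39

43 = 1·32 + 11
32 = 2·11 + 10
11 = 1·10 + 1
10 = 10·1 + 0
Back-substituting gives 32·39 ≡ 1 (mod 43).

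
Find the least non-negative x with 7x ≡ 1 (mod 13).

7⁻¹ ≡ 2 (mod 13) because 7·2 = 14 = 1·13 + 1.
So x ≡ 2·1 = 2 ≡ 2 (mod 13).
Check: 7·2 = 14 = 1·13 + 1.

2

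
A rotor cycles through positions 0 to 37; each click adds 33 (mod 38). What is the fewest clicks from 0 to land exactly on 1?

15

38 = 1·33 + 5
33 = 6·5 + 3
5 = 1·3 + 2
3 = 1·2 + 1
2 = 2·1 + 0
Back-substituting gives 33·15 ≡ 1 (mod 38).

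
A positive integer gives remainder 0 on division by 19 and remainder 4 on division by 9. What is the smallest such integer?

Since 9·17 ≡ 1 (mod 19), take x = 4 + 9·((0−4)·17 mod 19) = 4 + 9·8 = 76.
Check: 76 mod 19 = 0, 76 mod 9 = 4.

76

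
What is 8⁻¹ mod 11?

11 = 1·8 + 3
8 = 2·3 + 2
3 = 1·2 + 1
2 = 2·1 + 0
Back-substituting gives 8·7 ≡ 1 (mod 11).

7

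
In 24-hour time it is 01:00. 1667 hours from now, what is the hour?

12

Dividing 1667 by 24 gives quotient 69 and remainder 11.
(1 + 11) mod 24 = 12.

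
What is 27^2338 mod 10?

The units digit of 27^n cycles with period 4: 7, 9, 3, 1, …
2338 mod 4 = 2, so the last digit matches 7^2 = 9.

9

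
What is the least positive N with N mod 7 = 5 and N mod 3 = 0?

12

x ≡ 0 (mod 3) gives x ∈ {0, 3, 6, 9, 12}.
The first of these with x mod 7 = 5 is 12.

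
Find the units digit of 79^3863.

9

Powers of 9 mod 10 repeat with period 2: 9, 1.
3863 mod 2 = 1, so the last digit matches 9^1 = 9.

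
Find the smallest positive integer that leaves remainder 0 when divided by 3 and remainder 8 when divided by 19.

x ≡ 0 (mod 3) gives x ∈ {0, 3, 6, 9, 12, 15, 18, 21, …}.
The first of these with x mod 19 = 8 is 27.

27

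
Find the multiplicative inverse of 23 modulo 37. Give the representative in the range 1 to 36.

37 = 1·23 + 14
23 = 1·14 + 9
14 = 1·9 + 5
9 = 1·5 + 4
5 = 1·4 + 1
4 = 4·1 + 0
Back-substituting gives 23·29 ≡ 1 (mod 37).

29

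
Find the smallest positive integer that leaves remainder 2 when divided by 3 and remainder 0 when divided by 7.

x ≡ 2 (mod 3) gives x ∈ {2, 5, 8, 11, 14}.
The first of these with x mod 7 = 0 is 14.

14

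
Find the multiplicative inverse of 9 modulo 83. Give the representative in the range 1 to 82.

83 = 9·9 + 2
9 = 4·2 + 1
2 = 2·1 + 0
Back-substituting gives 9·37 ≡ 1 (mod 83).

37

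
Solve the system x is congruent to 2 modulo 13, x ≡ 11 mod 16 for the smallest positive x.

x ≡ 2 (mod 13) gives x ∈ {2, 15, 28, 41, 54, 67, 80, 93, …}.
The first of these with x mod 16 = 11 is 171.

171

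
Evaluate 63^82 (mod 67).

Successive squares of 63 mod 67: 63^1≡63, 63^2≡16, 63^4≡55, 63^8≡10, 63^16≡33, 63^32≡17, 63^64≡21.
82 = 2 + 16 + 64, so 63^82 ≡ 16·33·21 ≡ 33 (mod 67).

33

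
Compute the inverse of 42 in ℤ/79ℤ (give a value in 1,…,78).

32

79 = 1·42 + 37
42 = 1·37 + 5
37 = 7·5 + 2
5 = 2·2 + 1
2 = 2·1 + 0
Back-substituting gives 42·32 ≡ 1 (mod 79).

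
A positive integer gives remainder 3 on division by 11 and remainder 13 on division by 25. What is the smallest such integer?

x ≡ 3 (mod 11) gives x ∈ {3, 14, 25, 36, 47, 58, 69, 80, …}.
The first of these with x mod 25 = 13 is 113.

113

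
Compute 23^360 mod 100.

Square-and-reduce mod 100: 23^1≡23, 23^2≡29, 23^4≡41, 23^8≡81, 23^16≡61, 23^32≡21, 23^64≡41, 23^128≡81, 23^256≡61.
Since 360 = 8 + 32 + 64 + 256 in binary, 23^360 ≡ 81·21·41·61 ≡ 1 (mod 100).

1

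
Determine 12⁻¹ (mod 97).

12·89 = 1068 = 11·97 + 1, so 12⁻¹ ≡ 89 (mod 97).

89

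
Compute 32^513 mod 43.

Square-and-reduce mod 43: 32^1≡32, 32^2≡35, 32^4≡21, 32^8≡11, 32^16≡35, 32^32≡21, 32^64≡11, 32^128≡35, 32^256≡21, 32^512≡11.
Since 513 = 1 + 512 in binary, 32^513 ≡ 32·11 ≡ 8 (mod 43).

8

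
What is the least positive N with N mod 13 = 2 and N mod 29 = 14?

275

x ≡ 2 (mod 13) gives x ∈ {2, 15, 28, 41, 54, 67, 80, 93, …}.
The first of these with x mod 29 = 14 is 275.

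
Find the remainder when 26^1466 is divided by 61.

Square-and-reduce mod 61: 26^1≡26, 26^2≡5, 26^4≡25, 26^8≡15, 26^16≡42, 26^32≡56, 26^64≡25, 26^128≡15, 26^256≡42, 26^512≡56, 26^1024≡25.
Since 1466 = 2 + 8 + 16 + 32 + 128 + 256 + 1024 in binary, 26^1466 ≡ 5·15·42·56·15·42·25 ≡ 39 (mod 61).

39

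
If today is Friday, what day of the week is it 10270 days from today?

Saturday

Dividing 10270 by 7 gives quotient 1467 and remainder 1.
Friday + 1 day → Saturday.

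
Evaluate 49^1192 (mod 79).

20

Square-and-reduce mod 79: 49^1≡49, 49^2≡31, 49^4≡13, 49^8≡11, 49^16≡42, 49^32≡26, 49^64≡44, 49^128≡40, 49^256≡20, 49^512≡5, 49^1024≡25.
1192 = 8 + 32 + 128 + 1024, so 49^1192 ≡ 11·26·40·25 ≡ 20 (mod 79).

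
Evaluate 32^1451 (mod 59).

By repeated squaring mod 59: 32^1≡32, 32^2≡21, 32^4≡28, 32^8≡17, 32^16≡53, 32^32≡36, 32^64≡57, 32^128≡4, 32^256≡16, 32^512≡20, 32^1024≡46.
Since 1451 = 1 + 2 + 8 + 32 + 128 + 256 + 1024 in binary, 32^1451 ≡ 32·21·17·36·4·16·46 ≡ 32 (mod 59).

32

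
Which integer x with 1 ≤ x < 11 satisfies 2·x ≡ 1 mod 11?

6

11 = 5·2 + 1
2 = 2·1 + 0
Back-substituting gives 2·6 ≡ 1 (mod 11).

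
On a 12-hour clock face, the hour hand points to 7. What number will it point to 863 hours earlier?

8

863 = 71·12 + 11, so 863 mod 12 = 11.
7 − 11 → 8 on a 12-hour dial.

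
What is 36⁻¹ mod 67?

36·54 = 1944 = 29·67 + 1, so 36⁻¹ ≡ 54 (mod 67).

54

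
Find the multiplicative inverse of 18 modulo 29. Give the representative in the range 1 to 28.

18·21 = 378 = 13·29 + 1, so 18⁻¹ ≡ 21 (mod 29).

21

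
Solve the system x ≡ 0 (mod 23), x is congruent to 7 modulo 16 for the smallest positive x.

x ≡ 7 (mod 16) gives x ∈ {7, 23}.
The first of these with x mod 23 = 0 is 23.

23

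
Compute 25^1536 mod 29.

23

By repeated squaring mod 29: 25^1≡25, 25^2≡16, 25^4≡24, 25^8≡25, 25^16≡16, 25^32≡24, 25^64≡25, 25^128≡16, 25^256≡24, 25^512≡25, 25^1024≡16.
1536 = 512 + 1024, so 25^1536 ≡ 25·16 ≡ 23 (mod 29).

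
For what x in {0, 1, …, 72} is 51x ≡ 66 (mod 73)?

70

The inverse of 51 mod 73 is 63 (since 51·63 = 3213 ≡ 1).
Multiplying both sides by 63: x ≡ 63·66 = 4158 ≡ 70 (mod 73).
Check: 51·70 = 3570 = 48·73 + 66.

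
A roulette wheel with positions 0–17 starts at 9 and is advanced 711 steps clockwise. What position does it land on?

0

711 − 39·18 = 9, so 711 ≡ 9 (mod 18).
(9 + 9) mod 18 = 0.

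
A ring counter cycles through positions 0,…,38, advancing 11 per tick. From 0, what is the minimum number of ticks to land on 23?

The inverse of 11 mod 39 is 32 (since 11·32 = 352 ≡ 1).
Multiplying both sides by 32: x ≡ 32·23 = 736 ≡ 34 (mod 39).

34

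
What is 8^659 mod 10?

The units digit of 8^n cycles with period 4: 8, 4, 2, 6, …
659 mod 4 = 3, so the last digit matches 8^3 = 2.

2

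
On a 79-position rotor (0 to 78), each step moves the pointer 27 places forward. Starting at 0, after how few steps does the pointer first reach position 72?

The inverse of 27 mod 79 is 41 (since 27·41 = 1107 ≡ 1).
So x ≡ 41·72 = 2952 ≡ 29 (mod 79).

29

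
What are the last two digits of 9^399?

89

By repeated squaring mod 100: 9^1≡9, 9^2≡81, 9^4≡61, 9^8≡21, 9^16≡41, 9^32≡81, 9^64≡61, 9^128≡21, 9^256≡41.
399 = 1 + 2 + 4 + 8 + 128 + 256, so 9^399 ≡ 9·81·61·21·21·41 ≡ 89 (mod 100).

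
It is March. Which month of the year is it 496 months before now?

496 − 41·12 = 4, so 496 ≡ 4 (mod 12).
March − 4 months → November.

November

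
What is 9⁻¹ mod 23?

18

23 = 2·9 + 5
9 = 1·5 + 4
5 = 1·4 + 1
4 = 4·1 + 0
Back-substituting gives 9·18 ≡ 1 (mod 23).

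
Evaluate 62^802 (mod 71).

15

Successive squares of 62 mod 71: 62^1≡62, 62^2≡10, 62^4≡29, 62^8≡60, 62^16≡50, 62^32≡15, 62^64≡12, 62^128≡2, 62^256≡4, 62^512≡16.
Since 802 = 2 + 32 + 256 + 512 in binary, 62^802 ≡ 10·15·4·16 ≡ 15 (mod 71).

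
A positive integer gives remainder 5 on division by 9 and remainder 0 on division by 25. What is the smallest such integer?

Since 25·4 ≡ 1 (mod 9), take x = 0 + 25·((5−0)·4 mod 9) = 0 + 25·2 = 50.
Check: 50 mod 9 = 5, 50 mod 25 = 0.

50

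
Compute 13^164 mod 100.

Square-and-reduce mod 100: 13^1≡13, 13^2≡69, 13^4≡61, 13^8≡21, 13^16≡41, 13^32≡81, 13^64≡61, 13^128≡21.
Since 164 = 4 + 32 + 128 in binary, 13^164 ≡ 61·81·21 ≡ 61 (mod 100).

61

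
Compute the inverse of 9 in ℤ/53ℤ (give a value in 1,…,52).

6

53 = 5·9 + 8
9 = 1·8 + 1
8 = 8·1 + 0
Back-substituting gives 9·6 ≡ 1 (mod 53).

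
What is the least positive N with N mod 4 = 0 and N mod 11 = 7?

40

x ≡ 0 (mod 4) gives x ∈ {0, 4, 8, 12, 16, 20, 24, 28, …}.
The first of these with x mod 11 = 7 is 40.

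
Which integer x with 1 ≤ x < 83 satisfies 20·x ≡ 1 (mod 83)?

20·54 = 1080 = 13·83 + 1, so 20⁻¹ ≡ 54 (mod 83).

54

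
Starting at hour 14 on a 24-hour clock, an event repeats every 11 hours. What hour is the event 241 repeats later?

1

241·11 = 2651.
2651 mod 24 = 11 (since 110·24 = 2640).
(14 + 11) mod 24 = 1.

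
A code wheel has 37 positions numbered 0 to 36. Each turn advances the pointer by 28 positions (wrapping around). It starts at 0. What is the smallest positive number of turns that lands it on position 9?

The inverse of 28 mod 37 is 4 (since 28·4 = 112 ≡ 1).
So x ≡ 4·9 = 36 ≡ 36 (mod 37).
Check: 28·36 = 1008 = 27·37 + 9.

36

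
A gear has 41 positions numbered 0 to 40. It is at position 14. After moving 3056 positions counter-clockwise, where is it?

3056 − 74·41 = 22, so 3056 ≡ 22 (mod 41).
(14 − 22) mod 41 = 33.

33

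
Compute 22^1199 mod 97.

75

Successive squares of 22 mod 97: 22^1≡22, 22^2≡96, 22^4≡1, 22^8≡1, 22^16≡1, 22^32≡1, 22^64≡1, 22^128≡1, 22^256≡1, 22^512≡1, 22^1024≡1.
1199 = 1 + 2 + 4 + 8 + 32 + 128 + 1024, so 22^1199 ≡ 22·96·1·1·1·1·1 ≡ 75 (mod 97).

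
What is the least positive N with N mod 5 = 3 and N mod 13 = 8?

x ≡ 3 (mod 5) gives x ∈ {3, 8}.
The first of these with x mod 13 = 8 is 8.

8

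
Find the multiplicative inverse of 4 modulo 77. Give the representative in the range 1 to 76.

77 = 19·4 + 1
4 = 4·1 + 0
Back-substituting gives 4·58 ≡ 1 (mod 77).

58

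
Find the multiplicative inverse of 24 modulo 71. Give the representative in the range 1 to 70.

71 = 2·24 + 23
24 = 1·23 + 1
23 = 23·1 + 0
Back-substituting gives 24·3 ≡ 1 (mod 71).

3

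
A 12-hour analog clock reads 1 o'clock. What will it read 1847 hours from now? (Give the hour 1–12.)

1847 mod 12 = 11 (since 153·12 = 1836).
1 + 11 → 12 on a 12-hour dial.

12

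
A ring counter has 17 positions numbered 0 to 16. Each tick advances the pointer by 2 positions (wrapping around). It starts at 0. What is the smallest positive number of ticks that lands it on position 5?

11

2⁻¹ ≡ 9 (mod 17) because 2·9 = 18 = 1·17 + 1.
Multiplying both sides by 9: x ≡ 9·5 = 45 ≡ 11 (mod 17).
Check: 2·11 = 22 = 1·17 + 5.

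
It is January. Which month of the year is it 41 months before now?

August

Dividing 41 by 12 gives quotient 3 and remainder 5.
January − 5 months → August.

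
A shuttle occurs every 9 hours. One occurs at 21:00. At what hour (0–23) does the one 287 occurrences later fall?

12

287·9 = 2583.
2583 mod 24 = 15 (since 107·24 = 2568).
(21 + 15) mod 24 = 12.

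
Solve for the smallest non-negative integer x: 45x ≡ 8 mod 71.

27

The inverse of 45 mod 71 is 30 (since 45·30 = 1350 ≡ 1).
So x ≡ 30·8 = 240 ≡ 27 (mod 71).
Check: 45·27 = 1215 = 17·71 + 8.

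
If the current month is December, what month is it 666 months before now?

Dividing 666 by 12 gives quotient 55 and remainder 6.
December − 6 months → June.

June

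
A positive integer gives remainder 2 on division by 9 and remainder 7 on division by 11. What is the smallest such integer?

29

x ≡ 2 (mod 9) gives x ∈ {2, 11, 20, 29}.
The first of these with x mod 11 = 7 is 29.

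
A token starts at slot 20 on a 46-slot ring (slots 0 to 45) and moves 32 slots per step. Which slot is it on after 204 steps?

16

204·32 = 6528.
6528 − 141·46 = 42, so 6528 ≡ 42 (mod 46).
(20 + 42) mod 46 = 16.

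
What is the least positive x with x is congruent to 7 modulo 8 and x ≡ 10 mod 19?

143

Since 19·3 ≡ 1 (mod 8), take x = 10 + 19·((7−10)·3 mod 8) = 10 + 19·7 = 143.
Check: 143 mod 8 = 7, 143 mod 19 = 10.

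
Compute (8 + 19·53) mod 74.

53

19·53 = 1007.
1007 = 13·74 + 45, so 1007 mod 74 = 45.
(8 + 45) mod 74 = 53.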